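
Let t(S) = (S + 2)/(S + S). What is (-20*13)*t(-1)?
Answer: 130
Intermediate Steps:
t(S) = (2 + S)/(2*S) (t(S) = (2 + S)/((2*S)) = (2 + S)*(1/(2*S)) = (2 + S)/(2*S))
(-20*13)*t(-1) = (-20*13)*((½)*(2 - 1)/(-1)) = -130*(-1) = -260*(-½) = 130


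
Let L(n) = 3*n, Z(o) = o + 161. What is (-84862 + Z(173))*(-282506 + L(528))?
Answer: 23745774816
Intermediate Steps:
Z(o) = 161 + o
(-84862 + Z(173))*(-282506 + L(528)) = (-84862 + (161 + 173))*(-282506 + 3*528) = (-84862 + 334)*(-282506 + 1584) = -84528*(-280922) = 23745774816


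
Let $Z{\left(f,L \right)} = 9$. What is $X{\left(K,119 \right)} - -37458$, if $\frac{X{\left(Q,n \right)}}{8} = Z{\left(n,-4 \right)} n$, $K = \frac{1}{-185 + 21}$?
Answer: $46026$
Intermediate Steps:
$K = - \frac{1}{164}$ ($K = \frac{1}{-164} = - \frac{1}{164} \approx -0.0060976$)
$X{\left(Q,n \right)} = 72 n$ ($X{\left(Q,n \right)} = 8 \cdot 9 n = 72 n$)
$X{\left(K,119 \right)} - -37458 = 72 \cdot 119 - -37458 = 8568 + 37458 = 46026$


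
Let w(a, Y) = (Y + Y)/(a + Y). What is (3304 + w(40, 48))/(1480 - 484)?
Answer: 9089/2739 ≈ 3.3184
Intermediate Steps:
w(a, Y) = 2*Y/(Y + a) (w(a, Y) = (2*Y)/(Y + a) = 2*Y/(Y + a))
(3304 + w(40, 48))/(1480 - 484) = (3304 + 2*48/(48 + 40))/(1480 - 484) = (3304 + 2*48/88)/996 = (3304 + 2*48*(1/88))*(1/996) = (3304 + 12/11)*(1/996) = (36356/11)*(1/996) = 9089/2739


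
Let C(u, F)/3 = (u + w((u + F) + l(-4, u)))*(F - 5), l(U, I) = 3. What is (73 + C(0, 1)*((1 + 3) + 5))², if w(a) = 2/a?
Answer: 361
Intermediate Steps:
C(u, F) = 3*(-5 + F)*(u + 2/(3 + F + u)) (C(u, F) = 3*((u + 2/((u + F) + 3))*(F - 5)) = 3*((u + 2/((F + u) + 3))*(-5 + F)) = 3*((u + 2/(3 + F + u))*(-5 + F)) = 3*((-5 + F)*(u + 2/(3 + F + u))) = 3*(-5 + F)*(u + 2/(3 + F + u)))
(73 + C(0, 1)*((1 + 3) + 5))² = (73 + (3*(-10 + 2*1 + 0*(-5 + 1)*(3 + 1 + 0))/(3 + 1 + 0))*((1 + 3) + 5))² = (73 + (3*(-10 + 2 + 0*(-4)*4)/4)*(4 + 5))² = (73 + (3*(¼)*(-10 + 2 + 0))*9)² = (73 + (3*(¼)*(-8))*9)² = (73 - 6*9)² = (73 - 54)² = 19² = 361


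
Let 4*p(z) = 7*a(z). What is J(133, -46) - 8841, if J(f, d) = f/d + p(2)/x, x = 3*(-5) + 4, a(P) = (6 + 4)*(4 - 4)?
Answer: -406819/46 ≈ -8843.9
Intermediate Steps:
a(P) = 0 (a(P) = 10*0 = 0)
p(z) = 0 (p(z) = (7*0)/4 = (¼)*0 = 0)
x = -11 (x = -15 + 4 = -11)
J(f, d) = f/d (J(f, d) = f/d + 0/(-11) = f/d + 0*(-1/11) = f/d + 0 = f/d)
J(133, -46) - 8841 = 133/(-46) - 8841 = 133*(-1/46) - 8841 = -133/46 - 8841 = -406819/46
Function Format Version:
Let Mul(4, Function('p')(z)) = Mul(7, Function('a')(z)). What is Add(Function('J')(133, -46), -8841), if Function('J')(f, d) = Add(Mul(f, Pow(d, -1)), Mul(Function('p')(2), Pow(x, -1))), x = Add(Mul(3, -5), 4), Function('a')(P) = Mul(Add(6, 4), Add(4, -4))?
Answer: Rational(-406819, 46) ≈ -8843.9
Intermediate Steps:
Function('a')(P) = 0 (Function('a')(P) = Mul(10, 0) = 0)
Function('p')(z) = 0 (Function('p')(z) = Mul(Rational(1, 4), Mul(7, 0)) = Mul(Rational(1, 4), 0) = 0)
x = -11 (x = Add(-15, 4) = -11)
Function('J')(f, d) = Mul(f, Pow(d, -1)) (Function('J')(f, d) = Add(Mul(f, Pow(d, -1)), Mul(0, Pow(-11, -1))) = Add(Mul(f, Pow(d, -1)), Mul(0, Rational(-1, 11))) = Add(Mul(f, Pow(d, -1)), 0) = Mul(f, Pow(d, -1)))
Add(Function('J')(133, -46), -8841) = Add(Mul(133, Pow(-46, -1)), -8841) = Add(Mul(133, Rational(-1, 46)), -8841) = Add(Rational(-133, 46), -8841) = Rational(-406819, 46)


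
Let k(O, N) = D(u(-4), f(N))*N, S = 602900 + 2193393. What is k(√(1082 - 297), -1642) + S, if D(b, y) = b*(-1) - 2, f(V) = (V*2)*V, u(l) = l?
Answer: 2793009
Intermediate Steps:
S = 2796293
f(V) = 2*V² (f(V) = (2*V)*V = 2*V²)
D(b, y) = -2 - b (D(b, y) = -b - 2 = -2 - b)
k(O, N) = 2*N (k(O, N) = (-2 - 1*(-4))*N = (-2 + 4)*N = 2*N)
k(√(1082 - 297), -1642) + S = 2*(-1642) + 2796293 = -3284 + 2796293 = 2793009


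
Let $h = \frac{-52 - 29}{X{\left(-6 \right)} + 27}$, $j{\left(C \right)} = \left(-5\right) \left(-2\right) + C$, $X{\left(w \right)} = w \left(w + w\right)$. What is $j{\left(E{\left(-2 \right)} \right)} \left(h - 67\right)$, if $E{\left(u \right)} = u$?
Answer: $- \frac{5968}{11} \approx -542.54$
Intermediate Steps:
$X{\left(w \right)} = 2 w^{2}$ ($X{\left(w \right)} = w 2 w = 2 w^{2}$)
$j{\left(C \right)} = 10 + C$
$h = - \frac{9}{11}$ ($h = \frac{-52 - 29}{2 \left(-6\right)^{2} + 27} = - \frac{81}{2 \cdot 36 + 27} = - \frac{81}{72 + 27} = - \frac{81}{99} = \left(-81\right) \frac{1}{99} = - \frac{9}{11} \approx -0.81818$)
$j{\left(E{\left(-2 \right)} \right)} \left(h - 67\right) = \left(10 - 2\right) \left(- \frac{9}{11} - 67\right) = 8 \left(- \frac{746}{11}\right) = - \frac{5968}{11}$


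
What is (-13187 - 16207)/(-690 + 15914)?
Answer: -14697/7612 ≈ -1.9308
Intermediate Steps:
(-13187 - 16207)/(-690 + 15914) = -29394/15224 = -29394*1/15224 = -14697/7612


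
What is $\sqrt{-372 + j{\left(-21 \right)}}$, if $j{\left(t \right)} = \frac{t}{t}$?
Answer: $i \sqrt{371} \approx 19.261 i$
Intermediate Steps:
$j{\left(t \right)} = 1$
$\sqrt{-372 + j{\left(-21 \right)}} = \sqrt{-372 + 1} = \sqrt{-371} = i \sqrt{371}$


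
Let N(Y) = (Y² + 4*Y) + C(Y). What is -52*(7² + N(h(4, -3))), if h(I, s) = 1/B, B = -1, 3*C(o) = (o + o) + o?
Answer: -2340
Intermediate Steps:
C(o) = o (C(o) = ((o + o) + o)/3 = (2*o + o)/3 = (3*o)/3 = o)
h(I, s) = -1 (h(I, s) = 1/(-1) = -1)
N(Y) = Y² + 5*Y (N(Y) = (Y² + 4*Y) + Y = Y² + 5*Y)
-52*(7² + N(h(4, -3))) = -52*(7² - (5 - 1)) = -52*(49 - 1*4) = -52*(49 - 4) = -52*45 = -2340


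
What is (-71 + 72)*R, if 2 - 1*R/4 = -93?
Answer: 380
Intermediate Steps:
R = 380 (R = 8 - 4*(-93) = 8 + 372 = 380)
(-71 + 72)*R = (-71 + 72)*380 = 1*380 = 380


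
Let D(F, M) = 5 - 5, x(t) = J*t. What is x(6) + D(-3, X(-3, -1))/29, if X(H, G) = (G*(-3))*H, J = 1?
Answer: 6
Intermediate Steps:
X(H, G) = -3*G*H (X(H, G) = (-3*G)*H = -3*G*H)
x(t) = t (x(t) = 1*t = t)
D(F, M) = 0
x(6) + D(-3, X(-3, -1))/29 = 6 + 0/29 = 6 + 0*(1/29) = 6 + 0 = 6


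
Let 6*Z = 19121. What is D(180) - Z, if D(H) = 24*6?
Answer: -18257/6 ≈ -3042.8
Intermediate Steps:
D(H) = 144
Z = 19121/6 (Z = (1/6)*19121 = 19121/6 ≈ 3186.8)
D(180) - Z = 144 - 1*19121/6 = 144 - 19121/6 = -18257/6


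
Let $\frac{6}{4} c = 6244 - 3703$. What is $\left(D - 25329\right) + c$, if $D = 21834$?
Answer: $-1801$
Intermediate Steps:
$c = 1694$ ($c = \frac{2 \left(6244 - 3703\right)}{3} = \frac{2}{3} \cdot 2541 = 1694$)
$\left(D - 25329\right) + c = \left(21834 - 25329\right) + 1694 = -3495 + 1694 = -1801$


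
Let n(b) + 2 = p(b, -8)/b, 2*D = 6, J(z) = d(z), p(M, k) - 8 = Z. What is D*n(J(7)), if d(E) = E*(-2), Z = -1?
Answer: -15/2 ≈ -7.5000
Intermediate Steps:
p(M, k) = 7 (p(M, k) = 8 - 1 = 7)
d(E) = -2*E
J(z) = -2*z
D = 3 (D = (½)*6 = 3)
n(b) = -2 + 7/b
D*n(J(7)) = 3*(-2 + 7/((-2*7))) = 3*(-2 + 7/(-14)) = 3*(-2 + 7*(-1/14)) = 3*(-2 - ½) = 3*(-5/2) = -15/2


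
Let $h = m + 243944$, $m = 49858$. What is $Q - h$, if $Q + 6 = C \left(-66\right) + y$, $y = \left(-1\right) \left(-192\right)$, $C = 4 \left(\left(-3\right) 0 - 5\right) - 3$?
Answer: $-292098$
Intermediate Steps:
$C = -23$ ($C = 4 \left(0 - 5\right) - 3 = 4 \left(-5\right) - 3 = -20 - 3 = -23$)
$y = 192$
$h = 293802$ ($h = 49858 + 243944 = 293802$)
$Q = 1704$ ($Q = -6 + \left(\left(-23\right) \left(-66\right) + 192\right) = -6 + \left(1518 + 192\right) = -6 + 1710 = 1704$)
$Q - h = 1704 - 293802 = -292098$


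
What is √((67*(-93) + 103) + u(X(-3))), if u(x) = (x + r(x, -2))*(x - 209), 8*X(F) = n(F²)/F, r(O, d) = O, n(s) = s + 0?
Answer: I*√382142/8 ≈ 77.272*I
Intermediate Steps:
n(s) = s
X(F) = F/8 (X(F) = (F²/F)/8 = F/8)
u(x) = 2*x*(-209 + x) (u(x) = (x + x)*(x - 209) = (2*x)*(-209 + x) = 2*x*(-209 + x))
√((67*(-93) + 103) + u(X(-3))) = √((67*(-93) + 103) + 2*((⅛)*(-3))*(-209 + (⅛)*(-3))) = √((-6231 + 103) + 2*(-3/8)*(-209 - 3/8)) = √(-6128 + 2*(-3/8)*(-1675/8)) = √(-6128 + 5025/32) = √(-191071/32) = I*√382142/8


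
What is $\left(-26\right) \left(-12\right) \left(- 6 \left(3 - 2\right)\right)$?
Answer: $-1872$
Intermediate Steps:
$\left(-26\right) \left(-12\right) \left(- 6 \left(3 - 2\right)\right) = 312 \left(\left(-6\right) 1\right) = 312 \left(-6\right) = -1872$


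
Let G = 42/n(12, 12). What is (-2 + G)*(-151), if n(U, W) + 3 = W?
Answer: -1208/3 ≈ -402.67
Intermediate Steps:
n(U, W) = -3 + W
G = 14/3 (G = 42/(-3 + 12) = 42/9 = 42*(1/9) = 14/3 ≈ 4.6667)
(-2 + G)*(-151) = (-2 + 14/3)*(-151) = (8/3)*(-151) = -1208/3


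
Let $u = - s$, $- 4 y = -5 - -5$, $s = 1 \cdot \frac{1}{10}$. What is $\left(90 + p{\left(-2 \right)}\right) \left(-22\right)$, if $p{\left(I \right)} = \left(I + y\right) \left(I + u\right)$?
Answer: $- \frac{10362}{5} \approx -2072.4$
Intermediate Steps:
$s = \frac{1}{10}$ ($s = 1 \cdot \frac{1}{10} = \frac{1}{10} \approx 0.1$)
$y = 0$ ($y = - \frac{-5 - -5}{4} = - \frac{-5 + 5}{4} = \left(- \frac{1}{4}\right) 0 = 0$)
$u = - \frac{1}{10}$ ($u = \left(-1\right) \frac{1}{10} = - \frac{1}{10} \approx -0.1$)
$p{\left(I \right)} = I \left(- \frac{1}{10} + I\right)$ ($p{\left(I \right)} = \left(I + 0\right) \left(I - \frac{1}{10}\right) = I \left(- \frac{1}{10} + I\right)$)
$\left(90 + p{\left(-2 \right)}\right) \left(-22\right) = \left(90 - 2 \left(- \frac{1}{10} - 2\right)\right) \left(-22\right) = \left(90 - - \frac{21}{5}\right) \left(-22\right) = \left(90 + \frac{21}{5}\right) \left(-22\right) = \frac{471}{5} \left(-22\right) = - \frac{10362}{5}$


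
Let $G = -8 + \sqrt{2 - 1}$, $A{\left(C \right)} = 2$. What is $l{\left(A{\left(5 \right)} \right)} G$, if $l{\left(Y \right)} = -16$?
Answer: $112$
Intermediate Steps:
$G = -7$ ($G = -8 + \sqrt{1} = -8 + 1 = -7$)
$l{\left(A{\left(5 \right)} \right)} G = \left(-16\right) \left(-7\right) = 112$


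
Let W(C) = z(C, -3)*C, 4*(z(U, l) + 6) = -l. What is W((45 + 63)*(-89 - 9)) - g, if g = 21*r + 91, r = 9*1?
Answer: 55286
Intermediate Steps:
z(U, l) = -6 - l/4 (z(U, l) = -6 + (-l)/4 = -6 - l/4)
W(C) = -21*C/4 (W(C) = (-6 - 1/4*(-3))*C = (-6 + 3/4)*C = -21*C/4)
r = 9
g = 280 (g = 21*9 + 91 = 189 + 91 = 280)
W((45 + 63)*(-89 - 9)) - g = -21*(45 + 63)*(-89 - 9)/4 - 1*280 = -567*(-98) - 280 = -21/4*(-10584) - 280 = 55566 - 280 = 55286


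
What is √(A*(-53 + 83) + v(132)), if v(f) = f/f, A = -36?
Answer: I*√1079 ≈ 32.848*I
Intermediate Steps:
v(f) = 1
√(A*(-53 + 83) + v(132)) = √(-36*(-53 + 83) + 1) = √(-36*30 + 1) = √(-1080 + 1) = √(-1079) = I*√1079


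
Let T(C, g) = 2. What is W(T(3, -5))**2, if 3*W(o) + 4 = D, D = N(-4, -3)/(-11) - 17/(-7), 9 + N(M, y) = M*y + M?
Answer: 1444/5929 ≈ 0.24355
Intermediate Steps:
N(M, y) = -9 + M + M*y (N(M, y) = -9 + (M*y + M) = -9 + (M + M*y) = -9 + M + M*y)
D = 194/77 (D = (-9 - 4 - 4*(-3))/(-11) - 17/(-7) = (-9 - 4 + 12)*(-1/11) - 17*(-1/7) = -1*(-1/11) + 17/7 = 1/11 + 17/7 = 194/77 ≈ 2.5195)
W(o) = -38/77 (W(o) = -4/3 + (1/3)*(194/77) = -4/3 + 194/231 = -38/77)
W(T(3, -5))**2 = (-38/77)**2 = 1444/5929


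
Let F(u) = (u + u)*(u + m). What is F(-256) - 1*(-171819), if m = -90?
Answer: 348971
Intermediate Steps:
F(u) = 2*u*(-90 + u) (F(u) = (u + u)*(u - 90) = (2*u)*(-90 + u) = 2*u*(-90 + u))
F(-256) - 1*(-171819) = 2*(-256)*(-90 - 256) - 1*(-171819) = 2*(-256)*(-346) + 171819 = 177152 + 171819 = 348971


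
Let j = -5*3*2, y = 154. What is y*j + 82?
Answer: -4538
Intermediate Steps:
j = -30 (j = -15*2 = -30)
y*j + 82 = 154*(-30) + 82 = -4620 + 82 = -4538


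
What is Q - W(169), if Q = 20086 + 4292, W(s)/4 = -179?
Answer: 25094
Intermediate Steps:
W(s) = -716 (W(s) = 4*(-179) = -716)
Q = 24378
Q - W(169) = 24378 - 1*(-716) = 24378 + 716 = 25094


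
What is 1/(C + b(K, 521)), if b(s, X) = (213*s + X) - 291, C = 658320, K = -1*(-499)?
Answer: 1/764837 ≈ 1.3075e-6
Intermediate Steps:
K = 499
b(s, X) = -291 + X + 213*s (b(s, X) = (X + 213*s) - 291 = -291 + X + 213*s)
1/(C + b(K, 521)) = 1/(658320 + (-291 + 521 + 213*499)) = 1/(658320 + (-291 + 521 + 106287)) = 1/(658320 + 106517) = 1/764837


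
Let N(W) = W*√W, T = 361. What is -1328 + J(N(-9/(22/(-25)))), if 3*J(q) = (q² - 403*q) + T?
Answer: -27187079/31944 - 453375*√22/484 ≈ -5244.7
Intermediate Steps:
N(W) = W^(3/2)
J(q) = 361/3 - 403*q/3 + q²/3 (J(q) = ((q² - 403*q) + 361)/3 = (361 + q² - 403*q)/3 = 361/3 - 403*q/3 + q²/3)
-1328 + J(N(-9/(22/(-25)))) = -1328 + (361/3 - 403*3375*√22/484/3 + ((-9/(22/(-25)))^(3/2))²/3) = -1328 + (361/3 - 403*3375*√22/484/3 + ((-9/(22*(-1/25)))^(3/2))²/3) = -1328 + (361/3 - 403*27*(-1/(-22/25))^(3/2)/3 + ((-9/(-22/25))^(3/2))²/3) = -1328 + (361/3 - 403*3375*√22/484/3 + ((-9*(-25/22))^(3/2))²/3) = -1328 + (361/3 - 453375*√22/484 + ((225/22)^(3/2))²/3) = -1328 + (361/3 - 453375*√22/484 + (3375*√22/484)²/3) = -1328 + (361/3 - 453375*√22/484 + (⅓)*(11390625/10648)) = -1328 + (361/3 - 453375*√22/484 + 3796875/10648) = -1328 + (15234553/31944 - 453375*√22/484) = -27187079/31944 - 453375*√22/484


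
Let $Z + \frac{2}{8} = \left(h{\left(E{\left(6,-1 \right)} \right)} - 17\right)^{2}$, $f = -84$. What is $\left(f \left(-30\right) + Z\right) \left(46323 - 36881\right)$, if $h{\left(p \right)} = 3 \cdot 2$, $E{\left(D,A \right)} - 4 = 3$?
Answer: $\frac{49867923}{2} \approx 2.4934 \cdot 10^{7}$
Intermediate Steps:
$E{\left(D,A \right)} = 7$ ($E{\left(D,A \right)} = 4 + 3 = 7$)
$h{\left(p \right)} = 6$
$Z = \frac{483}{4}$ ($Z = - \frac{1}{4} + \left(6 - 17\right)^{2} = - \frac{1}{4} + \left(-11\right)^{2} = - \frac{1}{4} + 121 = \frac{483}{4} \approx 120.75$)
$\left(f \left(-30\right) + Z\right) \left(46323 - 36881\right) = \left(\left(-84\right) \left(-30\right) + \frac{483}{4}\right) \left(46323 - 36881\right) = \left(2520 + \frac{483}{4}\right) 9442 = \frac{10563}{4} \cdot 9442 = \frac{49867923}{2}$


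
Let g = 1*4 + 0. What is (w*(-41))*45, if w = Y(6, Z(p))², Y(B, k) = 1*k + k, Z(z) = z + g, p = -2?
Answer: -29520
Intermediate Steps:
g = 4 (g = 4 + 0 = 4)
Z(z) = 4 + z (Z(z) = z + 4 = 4 + z)
Y(B, k) = 2*k (Y(B, k) = k + k = 2*k)
w = 16 (w = (2*(4 - 2))² = (2*2)² = 4² = 16)
(w*(-41))*45 = (16*(-41))*45 = -656*45 = -29520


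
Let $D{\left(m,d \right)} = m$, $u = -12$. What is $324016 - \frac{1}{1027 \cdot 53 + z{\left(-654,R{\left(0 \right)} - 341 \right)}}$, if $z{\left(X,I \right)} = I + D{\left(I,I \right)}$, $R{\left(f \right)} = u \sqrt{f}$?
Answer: $\frac{17415535983}{53749} \approx 3.2402 \cdot 10^{5}$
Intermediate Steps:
$R{\left(f \right)} = - 12 \sqrt{f}$
$z{\left(X,I \right)} = 2 I$ ($z{\left(X,I \right)} = I + I = 2 I$)
$324016 - \frac{1}{1027 \cdot 53 + z{\left(-654,R{\left(0 \right)} - 341 \right)}} = 324016 - \frac{1}{1027 \cdot 53 + 2 \left(- 12 \sqrt{0} - 341\right)} = 324016 - \frac{1}{54431 + 2 \left(\left(-12\right) 0 - 341\right)} = 324016 - \frac{1}{54431 + 2 \left(0 - 341\right)} = 324016 - \frac{1}{54431 + 2 \left(-341\right)} = 324016 - \frac{1}{54431 - 682} = 324016 - \frac{1}{53749} = \frac{17415535983}{53749}$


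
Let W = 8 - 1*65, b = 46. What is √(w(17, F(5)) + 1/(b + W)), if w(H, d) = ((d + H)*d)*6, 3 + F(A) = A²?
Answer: √622897/11 ≈ 71.749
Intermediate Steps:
F(A) = -3 + A²
W = -57 (W = 8 - 65 = -57)
w(H, d) = 6*d*(H + d) (w(H, d) = ((H + d)*d)*6 = (d*(H + d))*6 = 6*d*(H + d))
√(w(17, F(5)) + 1/(b + W)) = √(6*(-3 + 5²)*(17 + (-3 + 5²)) + 1/(46 - 57)) = √(6*(-3 + 25)*(17 + (-3 + 25)) + 1/(-11)) = √(6*22*(17 + 22) - 1/11) = √(6*22*39 - 1/11) = √(5148 - 1/11) = √(56627/11) = √622897/11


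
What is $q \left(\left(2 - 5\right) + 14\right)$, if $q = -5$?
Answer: $-55$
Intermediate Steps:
$q \left(\left(2 - 5\right) + 14\right) = - 5 \left(\left(2 - 5\right) + 14\right) = - 5 \left(-3 + 14\right) = \left(-5\right) 11 = -55$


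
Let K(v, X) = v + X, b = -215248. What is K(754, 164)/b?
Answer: -459/107624 ≈ -0.0042648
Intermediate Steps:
K(v, X) = X + v
K(754, 164)/b = (164 + 754)/(-215248) = 918*(-1/215248) = -459/107624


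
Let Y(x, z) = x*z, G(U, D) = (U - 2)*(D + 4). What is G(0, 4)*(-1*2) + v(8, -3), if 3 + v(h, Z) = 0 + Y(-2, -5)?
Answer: 39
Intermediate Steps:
G(U, D) = (-2 + U)*(4 + D)
v(h, Z) = 7 (v(h, Z) = -3 + (0 - 2*(-5)) = -3 + (0 + 10) = -3 + 10 = 7)
G(0, 4)*(-1*2) + v(8, -3) = (-8 - 2*4 + 4*0 + 4*0)*(-1*2) + 7 = (-8 - 8 + 0 + 0)*(-2) + 7 = -16*(-2) + 7 = 32 + 7 = 39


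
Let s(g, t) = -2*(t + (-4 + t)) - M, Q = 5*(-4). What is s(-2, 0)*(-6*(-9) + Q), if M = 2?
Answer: 204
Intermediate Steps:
Q = -20
s(g, t) = 6 - 4*t (s(g, t) = -2*(t + (-4 + t)) - 1*2 = -2*(-4 + 2*t) - 2 = (8 - 4*t) - 2 = 6 - 4*t)
s(-2, 0)*(-6*(-9) + Q) = (6 - 4*0)*(-6*(-9) - 20) = (6 + 0)*(54 - 20) = 6*34 = 204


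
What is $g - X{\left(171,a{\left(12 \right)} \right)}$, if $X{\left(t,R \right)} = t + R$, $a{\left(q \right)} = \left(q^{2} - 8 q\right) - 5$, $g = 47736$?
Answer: $47522$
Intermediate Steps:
$a{\left(q \right)} = -5 + q^{2} - 8 q$
$X{\left(t,R \right)} = R + t$
$g - X{\left(171,a{\left(12 \right)} \right)} = 47736 - \left(\left(-5 + 12^{2} - 96\right) + 171\right) = 47736 - \left(\left(-5 + 144 - 96\right) + 171\right) = 47736 - \left(43 + 171\right) = 47736 - 214 = 47522$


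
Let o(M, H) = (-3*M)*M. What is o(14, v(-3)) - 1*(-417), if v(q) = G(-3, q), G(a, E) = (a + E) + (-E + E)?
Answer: -171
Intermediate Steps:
G(a, E) = E + a (G(a, E) = (E + a) + 0 = E + a)
v(q) = -3 + q (v(q) = q - 3 = -3 + q)
o(M, H) = -3*M²
o(14, v(-3)) - 1*(-417) = -3*14² - 1*(-417) = -3*196 + 417 = -588 + 417 = -171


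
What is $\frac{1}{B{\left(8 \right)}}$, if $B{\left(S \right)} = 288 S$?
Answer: $\frac{1}{2304} \approx 0.00043403$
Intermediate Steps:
$\frac{1}{B{\left(8 \right)}} = \frac{1}{288 \cdot 8} = \frac{1}{2304}$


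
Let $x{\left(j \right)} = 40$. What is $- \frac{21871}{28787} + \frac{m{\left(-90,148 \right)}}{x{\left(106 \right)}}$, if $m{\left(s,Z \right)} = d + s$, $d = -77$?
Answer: $- \frac{5682269}{1151480} \approx -4.9348$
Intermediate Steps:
$m{\left(s,Z \right)} = -77 + s$
$- \frac{21871}{28787} + \frac{m{\left(-90,148 \right)}}{x{\left(106 \right)}} = - \frac{21871}{28787} + \frac{-77 - 90}{40} = \left(-21871\right) \frac{1}{28787} - \frac{167}{40} = - \frac{21871}{28787} - \frac{167}{40} = - \frac{5682269}{1151480}$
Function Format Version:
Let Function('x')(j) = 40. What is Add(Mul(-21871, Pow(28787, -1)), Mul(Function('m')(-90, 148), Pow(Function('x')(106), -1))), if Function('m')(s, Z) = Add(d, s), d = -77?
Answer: Rational(-5682269, 1151480) ≈ -4.9348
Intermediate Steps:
Function('m')(s, Z) = Add(-77, s)
Add(Mul(-21871, Pow(28787, -1)), Mul(Function('m')(-90, 148), Pow(Function('x')(106), -1))) = Add(Mul(-21871, Pow(28787, -1)), Mul(Add(-77, -90), Pow(40, -1))) = Add(Mul(-21871, Rational(1, 28787)), Mul(-167, Rational(1, 40))) = Add(Rational(-21871, 28787), Rational(-167, 40)) = Rational(-5682269, 1151480)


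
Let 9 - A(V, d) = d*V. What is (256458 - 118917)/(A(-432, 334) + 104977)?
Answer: 137541/249274 ≈ 0.55177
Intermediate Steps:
A(V, d) = 9 - V*d (A(V, d) = 9 - d*V = 9 - V*d)
(256458 - 118917)/(A(-432, 334) + 104977) = (256458 - 118917)/((9 - 1*(-432)*334) + 104977) = 137541/((9 + 144288) + 104977) = 137541/(144297 + 104977) = 137541/249274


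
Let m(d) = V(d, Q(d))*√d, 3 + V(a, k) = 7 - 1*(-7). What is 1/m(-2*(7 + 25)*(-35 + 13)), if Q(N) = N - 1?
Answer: √22/1936 ≈ 0.0024227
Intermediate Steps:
Q(N) = -1 + N
V(a, k) = 11 (V(a, k) = -3 + (7 - 1*(-7)) = -3 + (7 + 7) = -3 + 14 = 11)
m(d) = 11*√d
1/m(-2*(7 + 25)*(-35 + 13)) = 1/(11*√(-2*(7 + 25)*(-35 + 13))) = 1/(11*√(-64*(-22))) = 1/(11*√(-2*(-704))) = 1/(11*√1408) = 1/(11*(8*√22)) = 1/(88*√22) = √22/1936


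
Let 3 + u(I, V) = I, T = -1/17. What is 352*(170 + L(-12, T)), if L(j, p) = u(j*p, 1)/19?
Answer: 19314592/323 ≈ 59798.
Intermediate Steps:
T = -1/17 (T = -1*1/17 = -1/17 ≈ -0.058824)
u(I, V) = -3 + I
L(j, p) = -3/19 + j*p/19 (L(j, p) = (-3 + j*p)/19 = (-3 + j*p)*(1/19) = -3/19 + j*p/19)
352*(170 + L(-12, T)) = 352*(170 + (-3/19 + (1/19)*(-12)*(-1/17))) = 352*(170 + (-3/19 + 12/323)) = 352*(170 - 39/323) = 352*(54871/323) = 19314592/323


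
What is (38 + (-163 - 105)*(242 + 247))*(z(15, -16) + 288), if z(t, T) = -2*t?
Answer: -33801612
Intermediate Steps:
(38 + (-163 - 105)*(242 + 247))*(z(15, -16) + 288) = (38 + (-163 - 105)*(242 + 247))*(-2*15 + 288) = (38 - 268*489)*(-30 + 288) = (38 - 131052)*258 = -131014*258 = -33801612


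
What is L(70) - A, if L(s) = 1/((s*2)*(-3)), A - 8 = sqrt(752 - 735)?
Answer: -3361/420 - sqrt(17) ≈ -12.125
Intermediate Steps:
A = 8 + sqrt(17) (A = 8 + sqrt(752 - 735) = 8 + sqrt(17) ≈ 12.123)
L(s) = -1/(6*s) (L(s) = 1/((2*s)*(-3)) = 1/(-6*s) = -1/(6*s))
L(70) - A = -1/6/70 - (8 + sqrt(17)) = -1/6*1/70 + (-8 - sqrt(17)) = -1/420 + (-8 - sqrt(17)) = -3361/420 - sqrt(17)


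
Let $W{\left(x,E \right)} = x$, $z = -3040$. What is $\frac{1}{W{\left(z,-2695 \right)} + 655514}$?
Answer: $\frac{1}{652474} \approx 1.5326 \cdot 10^{-6}$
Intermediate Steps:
$\frac{1}{W{\left(z,-2695 \right)} + 655514} = \frac{1}{-3040 + 655514} = \frac{1}{652474}$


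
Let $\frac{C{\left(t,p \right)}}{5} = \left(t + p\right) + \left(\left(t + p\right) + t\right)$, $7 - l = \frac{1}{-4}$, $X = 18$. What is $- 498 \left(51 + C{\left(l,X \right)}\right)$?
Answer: $- \frac{338391}{2} \approx -1.692 \cdot 10^{5}$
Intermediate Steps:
$l = \frac{29}{4}$ ($l = 7 - \frac{1}{-4} = 7 - - \frac{1}{4} = 7 + \frac{1}{4} = \frac{29}{4} \approx 7.25$)
$C{\left(t,p \right)} = 10 p + 15 t$ ($C{\left(t,p \right)} = 5 \left(\left(t + p\right) + \left(\left(t + p\right) + t\right)\right) = 5 \left(\left(p + t\right) + \left(\left(p + t\right) + t\right)\right) = 5 \left(\left(p + t\right) + \left(p + 2 t\right)\right) = 5 \left(2 p + 3 t\right) = 10 p + 15 t$)
$- 498 \left(51 + C{\left(l,X \right)}\right) = - 498 \left(51 + \left(10 \cdot 18 + 15 \cdot \frac{29}{4}\right)\right) = - 498 \left(51 + \left(180 + \frac{435}{4}\right)\right) = - 498 \left(51 + \frac{1155}{4}\right) = \left(-498\right) \frac{1359}{4} = - \frac{338391}{2}$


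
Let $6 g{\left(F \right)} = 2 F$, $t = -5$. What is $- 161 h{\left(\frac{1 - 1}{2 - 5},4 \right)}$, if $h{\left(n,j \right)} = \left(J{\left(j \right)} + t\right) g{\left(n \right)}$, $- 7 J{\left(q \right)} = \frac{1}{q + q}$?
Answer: $0$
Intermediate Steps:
$J{\left(q \right)} = - \frac{1}{14 q}$ ($J{\left(q \right)} = - \frac{1}{7 \left(q + q\right)} = - \frac{1}{7 \cdot 2 q} = - \frac{\frac{1}{2} \frac{1}{q}}{7} = - \frac{1}{14 q}$)
$g{\left(F \right)} = \frac{F}{3}$ ($g{\left(F \right)} = \frac{2 F}{6} = \frac{F}{3}$)
$h{\left(n,j \right)} = \frac{n \left(-5 - \frac{1}{14 j}\right)}{3}$ ($h{\left(n,j \right)} = \left(- \frac{1}{14 j} - 5\right) \frac{n}{3} = \left(-5 - \frac{1}{14 j}\right) \frac{n}{3} = \frac{n \left(-5 - \frac{1}{14 j}\right)}{3}$)
$- 161 h{\left(\frac{1 - 1}{2 - 5},4 \right)} = - 161 \left(- \frac{\frac{1 - 1}{2 - 5} \left(1 + 70 \cdot 4\right)}{42 \cdot 4}\right) = - 161 \left(\left(- \frac{1}{42}\right) \frac{0}{-3} \cdot \frac{1}{4} \left(1 + 280\right)\right) = - 161 \left(\left(- \frac{1}{42}\right) 0 \left(- \frac{1}{3}\right) \frac{1}{4} \cdot 281\right) = - 161 \left(\left(- \frac{1}{42}\right) 0 \cdot \frac{1}{4} \cdot 281\right) = \left(-161\right) 0 = 0$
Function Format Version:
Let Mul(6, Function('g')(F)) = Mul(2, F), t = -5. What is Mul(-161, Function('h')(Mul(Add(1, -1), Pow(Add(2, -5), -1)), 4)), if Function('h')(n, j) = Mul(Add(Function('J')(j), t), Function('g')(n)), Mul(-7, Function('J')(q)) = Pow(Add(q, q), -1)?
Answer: 0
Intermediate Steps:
Function('J')(q) = Mul(Rational(-1, 14), Pow(q, -1)) (Function('J')(q) = Mul(Rational(-1, 7), Pow(Add(q, q), -1)) = Mul(Rational(-1, 7), Pow(Mul(2, q), -1)) = Mul(Rational(-1, 7), Mul(Rational(1, 2), Pow(q, -1))) = Mul(Rational(-1, 14), Pow(q, -1)))
Function('g')(F) = Mul(Rational(1, 3), F) (Function('g')(F) = Mul(Rational(1, 6), Mul(2, F)) = Mul(Rational(1, 3), F))
Function('h')(n, j) = Mul(Rational(1, 3), n, Add(-5, Mul(Rational(-1, 14), Pow(j, -1)))) (Function('h')(n, j) = Mul(Add(Mul(Rational(-1, 14), Pow(j, -1)), -5), Mul(Rational(1, 3), n)) = Mul(Add(-5, Mul(Rational(-1, 14), Pow(j, -1))), Mul(Rational(1, 3), n)) = Mul(Rational(1, 3), n, Add(-5, Mul(Rational(-1, 14), Pow(j, -1)))))
Mul(-161, Function('h')(Mul(Add(1, -1), Pow(Add(2, -5), -1)), 4)) = Mul(-161, Mul(Rational(-1, 42), Mul(Add(1, -1), Pow(Add(2, -5), -1)), Pow(4, -1), Add(1, Mul(70, 4)))) = Mul(-161, Mul(Rational(-1, 42), Mul(0, Pow(-3, -1)), Rational(1, 4), Add(1, 280))) = Mul(-161, Mul(Rational(-1, 42), Mul(0, Rational(-1, 3)), Rational(1, 4), 281)) = Mul(-161, Mul(Rational(-1, 42), 0, Rational(1, 4), 281)) = Mul(-161, 0) = 0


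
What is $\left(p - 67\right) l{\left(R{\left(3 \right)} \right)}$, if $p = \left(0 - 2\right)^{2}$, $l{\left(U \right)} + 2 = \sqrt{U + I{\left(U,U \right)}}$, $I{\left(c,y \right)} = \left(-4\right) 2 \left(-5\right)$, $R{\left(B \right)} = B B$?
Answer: $-315$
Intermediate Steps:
$R{\left(B \right)} = B^{2}$
$I{\left(c,y \right)} = 40$ ($I{\left(c,y \right)} = \left(-8\right) \left(-5\right) = 40$)
$l{\left(U \right)} = -2 + \sqrt{40 + U}$ ($l{\left(U \right)} = -2 + \sqrt{U + 40} = -2 + \sqrt{40 + U}$)
$p = 4$ ($p = \left(-2\right)^{2} = 4$)
$\left(p - 67\right) l{\left(R{\left(3 \right)} \right)} = \left(4 - 67\right) \left(-2 + \sqrt{40 + 3^{2}}\right) = - 63 \left(-2 + \sqrt{40 + 9}\right) = - 63 \left(-2 + \sqrt{49}\right) = - 63 \left(-2 + 7\right) = \left(-63\right) 5 = -315$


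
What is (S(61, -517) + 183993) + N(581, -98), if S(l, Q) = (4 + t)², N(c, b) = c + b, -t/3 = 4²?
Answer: 186412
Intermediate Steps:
t = -48 (t = -3*4² = -3*16 = -48)
N(c, b) = b + c
S(l, Q) = 1936 (S(l, Q) = (4 - 48)² = (-44)² = 1936)
(S(61, -517) + 183993) + N(581, -98) = (1936 + 183993) + (-98 + 581) = 185929 + 483 = 186412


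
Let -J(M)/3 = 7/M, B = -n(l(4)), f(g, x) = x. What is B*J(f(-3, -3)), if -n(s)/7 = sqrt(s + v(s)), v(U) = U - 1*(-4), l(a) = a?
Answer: 98*sqrt(3) ≈ 169.74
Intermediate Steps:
v(U) = 4 + U (v(U) = U + 4 = 4 + U)
n(s) = -7*sqrt(4 + 2*s) (n(s) = -7*sqrt(s + (4 + s)) = -7*sqrt(4 + 2*s))
B = 14*sqrt(3) (B = -(-7)*sqrt(4 + 2*4) = -(-7)*sqrt(4 + 8) = -(-7)*sqrt(12) = -(-7)*2*sqrt(3) = -(-14)*sqrt(3) = 14*sqrt(3) ≈ 24.249)
J(M) = -21/M
B*J(f(-3, -3)) = (14*sqrt(3))*(-21/(-3)) = (14*sqrt(3))*(-21*(-1/3)) = (14*sqrt(3))*7 = 98*sqrt(3)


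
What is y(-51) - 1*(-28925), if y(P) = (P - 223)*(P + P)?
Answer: 56873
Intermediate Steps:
y(P) = 2*P*(-223 + P) (y(P) = (-223 + P)*(2*P) = 2*P*(-223 + P))
y(-51) - 1*(-28925) = 2*(-51)*(-223 - 51) - 1*(-28925) = 2*(-51)*(-274) + 28925 = 27948 + 28925 = 56873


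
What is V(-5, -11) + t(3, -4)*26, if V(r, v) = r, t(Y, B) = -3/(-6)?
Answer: 8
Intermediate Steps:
t(Y, B) = 1/2 (t(Y, B) = -3*(-1/6) = 1/2)
V(-5, -11) + t(3, -4)*26 = -5 + (1/2)*26 = -5 + 13 = 8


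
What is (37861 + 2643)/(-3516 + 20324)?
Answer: 5063/2101 ≈ 2.4098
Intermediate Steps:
(37861 + 2643)/(-3516 + 20324) = 40504/16808 = 40504*(1/16808) = 5063/2101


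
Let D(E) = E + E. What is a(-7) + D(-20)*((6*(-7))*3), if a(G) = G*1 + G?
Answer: 5026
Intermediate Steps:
D(E) = 2*E
a(G) = 2*G (a(G) = G + G = 2*G)
a(-7) + D(-20)*((6*(-7))*3) = 2*(-7) + (2*(-20))*((6*(-7))*3) = -14 - (-1680)*3 = -14 - 40*(-126) = -14 + 5040 = 5026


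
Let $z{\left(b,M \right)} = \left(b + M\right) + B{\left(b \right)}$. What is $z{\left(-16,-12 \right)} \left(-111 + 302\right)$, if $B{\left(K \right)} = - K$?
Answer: $-2292$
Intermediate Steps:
$z{\left(b,M \right)} = M$ ($z{\left(b,M \right)} = \left(b + M\right) - b = \left(M + b\right) - b = M$)
$z{\left(-16,-12 \right)} \left(-111 + 302\right) = - 12 \left(-111 + 302\right) = \left(-12\right) 191 = -2292$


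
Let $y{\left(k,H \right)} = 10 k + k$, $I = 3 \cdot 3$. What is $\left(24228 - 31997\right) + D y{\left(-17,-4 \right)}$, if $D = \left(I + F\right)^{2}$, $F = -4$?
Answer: $-12444$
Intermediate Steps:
$I = 9$
$y{\left(k,H \right)} = 11 k$
$D = 25$ ($D = \left(9 - 4\right)^{2} = 5^{2} = 25$)
$\left(24228 - 31997\right) + D y{\left(-17,-4 \right)} = \left(24228 - 31997\right) + 25 \cdot 11 \left(-17\right) = -7769 + 25 \left(-187\right) = -7769 - 4675 = -12444$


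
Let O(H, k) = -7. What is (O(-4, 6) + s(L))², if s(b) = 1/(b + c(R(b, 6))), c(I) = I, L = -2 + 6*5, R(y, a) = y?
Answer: 152881/3136 ≈ 48.750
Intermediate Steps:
L = 28 (L = -2 + 30 = 28)
s(b) = 1/(2*b) (s(b) = 1/(b + b) = 1/(2*b))
(O(-4, 6) + s(L))² = (-7 + (½)/28)² = (-7 + (½)*(1/28))² = (-7 + 1/56)² = (-391/56)² = 152881/3136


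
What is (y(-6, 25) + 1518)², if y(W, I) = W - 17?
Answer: 2235025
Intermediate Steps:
y(W, I) = -17 + W
(y(-6, 25) + 1518)² = ((-17 - 6) + 1518)² = (-23 + 1518)² = 1495² = 2235025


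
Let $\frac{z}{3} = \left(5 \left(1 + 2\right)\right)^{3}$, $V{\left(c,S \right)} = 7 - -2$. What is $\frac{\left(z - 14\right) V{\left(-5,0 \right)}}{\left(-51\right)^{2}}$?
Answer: $\frac{10111}{289} \approx 34.986$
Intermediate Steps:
$V{\left(c,S \right)} = 9$ ($V{\left(c,S \right)} = 7 + 2 = 9$)
$z = 10125$ ($z = 3 \left(5 \left(1 + 2\right)\right)^{3} = 3 \left(5 \cdot 3\right)^{3} = 3 \cdot 15^{3} = 3 \cdot 3375 = 10125$)
$\frac{\left(z - 14\right) V{\left(-5,0 \right)}}{\left(-51\right)^{2}} = \frac{\left(10125 - 14\right) 9}{\left(-51\right)^{2}} = \frac{10111 \cdot 9}{2601} = 90999 \cdot \frac{1}{2601} = \frac{10111}{289}$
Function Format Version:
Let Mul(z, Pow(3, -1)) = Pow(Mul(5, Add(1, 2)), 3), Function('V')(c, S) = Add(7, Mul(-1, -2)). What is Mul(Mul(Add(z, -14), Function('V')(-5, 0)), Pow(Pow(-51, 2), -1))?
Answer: Rational(10111, 289) ≈ 34.986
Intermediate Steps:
Function('V')(c, S) = 9 (Function('V')(c, S) = Add(7, 2) = 9)
z = 10125 (z = Mul(3, Pow(Mul(5, Add(1, 2)), 3)) = Mul(3, Pow(Mul(5, 3), 3)) = Mul(3, Pow(15, 3)) = Mul(3, 3375) = 10125)
Mul(Mul(Add(z, -14), Function('V')(-5, 0)), Pow(Pow(-51, 2), -1)) = Mul(Mul(Add(10125, -14), 9), Pow(Pow(-51, 2), -1)) = Mul(Mul(10111, 9), Pow(2601, -1)) = Mul(90999, Rational(1, 2601)) = Rational(10111, 289)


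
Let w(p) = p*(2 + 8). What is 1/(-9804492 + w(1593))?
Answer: -1/9788562 ≈ -1.0216e-7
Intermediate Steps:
w(p) = 10*p (w(p) = p*10 = 10*p)
1/(-9804492 + w(1593)) = 1/(-9804492 + 10*1593) = 1/(-9804492 + 15930) = 1/(-9788562) = -1/9788562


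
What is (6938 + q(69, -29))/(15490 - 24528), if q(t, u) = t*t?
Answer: -11699/9038 ≈ -1.2944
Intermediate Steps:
q(t, u) = t**2
(6938 + q(69, -29))/(15490 - 24528) = (6938 + 69**2)/(15490 - 24528) = (6938 + 4761)/(-9038) = 11699*(-1/9038) = -11699/9038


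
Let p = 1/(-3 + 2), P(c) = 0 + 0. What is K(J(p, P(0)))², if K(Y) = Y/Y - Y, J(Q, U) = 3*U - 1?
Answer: 4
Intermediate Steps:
P(c) = 0
p = -1 (p = 1/(-1) = -1)
J(Q, U) = -1 + 3*U
K(Y) = 1 - Y
K(J(p, P(0)))² = (1 - (-1 + 3*0))² = (1 - (-1 + 0))² = (1 - 1*(-1))² = (1 + 1)² = 2² = 4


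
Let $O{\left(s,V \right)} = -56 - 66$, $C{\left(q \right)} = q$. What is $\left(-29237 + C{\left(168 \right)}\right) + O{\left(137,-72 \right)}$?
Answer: $-29191$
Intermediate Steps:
$O{\left(s,V \right)} = -122$
$\left(-29237 + C{\left(168 \right)}\right) + O{\left(137,-72 \right)} = \left(-29237 + 168\right) - 122 = -29069 - 122 = -29191$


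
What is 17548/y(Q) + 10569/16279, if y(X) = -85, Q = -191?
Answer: -284765527/1383715 ≈ -205.80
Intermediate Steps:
17548/y(Q) + 10569/16279 = 17548/(-85) + 10569/16279 = 17548*(-1/85) + 10569*(1/16279) = -17548/85 + 10569/16279 = -284765527/1383715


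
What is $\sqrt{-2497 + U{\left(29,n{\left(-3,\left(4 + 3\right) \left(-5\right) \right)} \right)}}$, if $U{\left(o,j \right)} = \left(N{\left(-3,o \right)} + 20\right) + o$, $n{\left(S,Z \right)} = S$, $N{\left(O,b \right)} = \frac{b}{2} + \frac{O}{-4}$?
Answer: $\frac{i \sqrt{9731}}{2} \approx 49.323 i$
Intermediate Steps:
$N{\left(O,b \right)} = \frac{b}{2} - \frac{O}{4}$ ($N{\left(O,b \right)} = b \frac{1}{2} + O \left(- \frac{1}{4}\right) = \frac{b}{2} - \frac{O}{4}$)
$U{\left(o,j \right)} = \frac{83}{4} + \frac{3 o}{2}$ ($U{\left(o,j \right)} = \left(\left(\frac{o}{2} - - \frac{3}{4}\right) + 20\right) + o = \left(\left(\frac{o}{2} + \frac{3}{4}\right) + 20\right) + o = \left(\left(\frac{3}{4} + \frac{o}{2}\right) + 20\right) + o = \left(\frac{83}{4} + \frac{o}{2}\right) + o = \frac{83}{4} + \frac{3 o}{2}$)
$\sqrt{-2497 + U{\left(29,n{\left(-3,\left(4 + 3\right) \left(-5\right) \right)} \right)}} = \sqrt{-2497 + \left(\frac{83}{4} + \frac{3}{2} \cdot 29\right)} = \sqrt{-2497 + \left(\frac{83}{4} + \frac{87}{2}\right)} = \sqrt{-2497 + \frac{257}{4}} = \sqrt{- \frac{9731}{4}} = \frac{i \sqrt{9731}}{2}$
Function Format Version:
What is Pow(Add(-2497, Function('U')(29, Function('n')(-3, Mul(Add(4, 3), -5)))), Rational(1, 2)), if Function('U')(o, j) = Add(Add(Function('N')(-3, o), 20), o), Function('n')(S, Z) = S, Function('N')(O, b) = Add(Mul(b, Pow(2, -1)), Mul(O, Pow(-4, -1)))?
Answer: Mul(Rational(1, 2), I, Pow(9731, Rational(1, 2))) ≈ Mul(49.323, I)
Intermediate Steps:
Function('N')(O, b) = Add(Mul(Rational(1, 2), b), Mul(Rational(-1, 4), O)) (Function('N')(O, b) = Add(Mul(b, Rational(1, 2)), Mul(O, Rational(-1, 4))) = Add(Mul(Rational(1, 2), b), Mul(Rational(-1, 4), O)))
Function('U')(o, j) = Add(Rational(83, 4), Mul(Rational(3, 2), o)) (Function('U')(o, j) = Add(Add(Add(Mul(Rational(1, 2), o), Mul(Rational(-1, 4), -3)), 20), o) = Add(Add(Add(Mul(Rational(1, 2), o), Rational(3, 4)), 20), o) = Add(Add(Add(Rational(3, 4), Mul(Rational(1, 2), o)), 20), o) = Add(Add(Rational(83, 4), Mul(Rational(1, 2), o)), o) = Add(Rational(83, 4), Mul(Rational(3, 2), o)))
Pow(Add(-2497, Function('U')(29, Function('n')(-3, Mul(Add(4, 3), -5)))), Rational(1, 2)) = Pow(Add(-2497, Add(Rational(83, 4), Mul(Rational(3, 2), 29))), Rational(1, 2)) = Pow(Add(-2497, Add(Rational(83, 4), Rational(87, 2))), Rational(1, 2)) = Pow(Add(-2497, Rational(257, 4)), Rational(1, 2)) = Pow(Rational(-9731, 4), Rational(1, 2)) = Mul(Rational(1, 2), I, Pow(9731, Rational(1, 2)))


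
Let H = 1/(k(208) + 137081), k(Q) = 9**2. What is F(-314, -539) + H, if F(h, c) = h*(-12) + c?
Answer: 442896099/137162 ≈ 3229.0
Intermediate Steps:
k(Q) = 81
F(h, c) = c - 12*h (F(h, c) = -12*h + c = c - 12*h)
H = 1/137162 (H = 1/(81 + 137081) = 1/137162 ≈ 7.2906e-6)
F(-314, -539) + H = (-539 - 12*(-314)) + 1/137162 = (-539 + 3768) + 1/137162 = 3229 + 1/137162 = 442896099/137162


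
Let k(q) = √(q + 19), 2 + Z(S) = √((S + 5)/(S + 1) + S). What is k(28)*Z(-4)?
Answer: √47*(-6 + I*√39)/3 ≈ -13.711 + 14.271*I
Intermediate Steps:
Z(S) = -2 + √(S + (5 + S)/(1 + S)) (Z(S) = -2 + √((S + 5)/(S + 1) + S) = -2 + √((5 + S)/(1 + S) + S) = -2 + √(S + (5 + S)/(1 + S)))
k(q) = √(19 + q)
k(28)*Z(-4) = √(19 + 28)*(-2 + √((5 - 4 - 4*(1 - 4))/(1 - 4))) = √47*(-2 + √((5 - 4 - 4*(-3))/(-3))) = √47*(-2 + √(-(5 - 4 + 12)/3)) = √47*(-2 + √(-⅓*13)) = √47*(-2 + √(-13/3)) = √47*(-2 + I*√39/3)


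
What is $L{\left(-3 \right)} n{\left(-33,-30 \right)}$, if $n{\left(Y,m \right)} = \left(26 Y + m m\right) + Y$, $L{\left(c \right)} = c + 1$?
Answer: $-18$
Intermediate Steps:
$L{\left(c \right)} = 1 + c$
$n{\left(Y,m \right)} = m^{2} + 27 Y$ ($n{\left(Y,m \right)} = \left(26 Y + m^{2}\right) + Y = \left(m^{2} + 26 Y\right) + Y = m^{2} + 27 Y$)
$L{\left(-3 \right)} n{\left(-33,-30 \right)} = \left(1 - 3\right) \left(\left(-30\right)^{2} + 27 \left(-33\right)\right) = - 2 \left(900 - 891\right) = \left(-2\right) 9 = -18$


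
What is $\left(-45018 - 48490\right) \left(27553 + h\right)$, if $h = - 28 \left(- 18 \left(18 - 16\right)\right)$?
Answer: $-2670681988$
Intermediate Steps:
$h = 1008$ ($h = - 28 \left(\left(-18\right) 2\right) = \left(-28\right) \left(-36\right) = 1008$)
$\left(-45018 - 48490\right) \left(27553 + h\right) = \left(-45018 - 48490\right) \left(27553 + 1008\right) = \left(-93508\right) 28561 = -2670681988$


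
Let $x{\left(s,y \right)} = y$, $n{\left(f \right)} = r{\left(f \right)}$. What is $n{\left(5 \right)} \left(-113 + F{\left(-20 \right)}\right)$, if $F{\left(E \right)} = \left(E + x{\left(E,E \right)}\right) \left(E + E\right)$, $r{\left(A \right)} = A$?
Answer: $7435$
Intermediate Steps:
$n{\left(f \right)} = f$
$F{\left(E \right)} = 4 E^{2}$ ($F{\left(E \right)} = \left(E + E\right) \left(E + E\right) = 2 E 2 E = 4 E^{2}$)
$n{\left(5 \right)} \left(-113 + F{\left(-20 \right)}\right) = 5 \left(-113 + 4 \left(-20\right)^{2}\right) = 5 \left(-113 + 4 \cdot 400\right) = 5 \left(-113 + 1600\right) = 5 \cdot 1487 = 7435$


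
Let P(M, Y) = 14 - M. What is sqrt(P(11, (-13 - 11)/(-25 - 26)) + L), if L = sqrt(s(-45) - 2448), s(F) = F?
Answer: sqrt(3 + 3*I*sqrt(277)) ≈ 5.1488 + 4.8487*I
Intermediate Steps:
L = 3*I*sqrt(277) (L = sqrt(-45 - 2448) = sqrt(-2493) = 3*I*sqrt(277) ≈ 49.93*I)
sqrt(P(11, (-13 - 11)/(-25 - 26)) + L) = sqrt((14 - 1*11) + 3*I*sqrt(277)) = sqrt((14 - 11) + 3*I*sqrt(277)) = sqrt(3 + 3*I*sqrt(277))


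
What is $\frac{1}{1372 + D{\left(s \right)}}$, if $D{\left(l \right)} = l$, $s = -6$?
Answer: $\frac{1}{1366} \approx 0.00073206$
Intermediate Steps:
$\frac{1}{1372 + D{\left(s \right)}} = \frac{1}{1372 - 6} = \frac{1}{1366}$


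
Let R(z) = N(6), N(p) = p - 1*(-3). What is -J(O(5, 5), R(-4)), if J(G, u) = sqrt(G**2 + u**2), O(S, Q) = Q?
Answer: -sqrt(106) ≈ -10.296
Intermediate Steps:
N(p) = 3 + p (N(p) = p + 3 = 3 + p)
R(z) = 9 (R(z) = 3 + 6 = 9)
-J(O(5, 5), R(-4)) = -sqrt(5**2 + 9**2) = -sqrt(25 + 81) = -sqrt(106)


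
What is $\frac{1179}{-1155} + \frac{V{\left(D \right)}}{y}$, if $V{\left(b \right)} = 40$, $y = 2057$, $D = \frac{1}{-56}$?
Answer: $- \frac{72091}{71995} \approx -1.0013$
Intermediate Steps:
$D = - \frac{1}{56} \approx -0.017857$
$\frac{1179}{-1155} + \frac{V{\left(D \right)}}{y} = \frac{1179}{-1155} + \frac{40}{2057} = 1179 \left(- \frac{1}{1155}\right) + 40 \cdot \frac{1}{2057} = - \frac{393}{385} + \frac{40}{2057} = - \frac{72091}{71995}$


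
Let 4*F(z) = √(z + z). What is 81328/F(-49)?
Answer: -162656*I*√2/7 ≈ -32862.0*I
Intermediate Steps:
F(z) = √2*√z/4 (F(z) = √(z + z)/4 = √(2*z)/4 = (√2*√z)/4 = √2*√z/4)
81328/F(-49) = 81328/((√2*√(-49)/4)) = 81328/((√2*(7*I)/4)) = 81328/((7*I*√2/4)) = 81328*(-2*I*√2/7) = -162656*I*√2/7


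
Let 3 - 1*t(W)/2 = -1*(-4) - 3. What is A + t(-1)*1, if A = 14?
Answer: 18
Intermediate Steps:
t(W) = 4 (t(W) = 6 - 2*(-1*(-4) - 3) = 6 - 2*(4 - 3) = 6 - 2*1 = 6 - 2 = 4)
A + t(-1)*1 = 14 + 4*1 = 14 + 4 = 18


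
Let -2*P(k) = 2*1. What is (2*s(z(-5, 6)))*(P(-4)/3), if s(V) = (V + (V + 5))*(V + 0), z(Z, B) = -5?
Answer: -50/3 ≈ -16.667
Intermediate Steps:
P(k) = -1
s(V) = V*(5 + 2*V) (s(V) = (V + (5 + V))*V = (5 + 2*V)*V = V*(5 + 2*V))
(2*s(z(-5, 6)))*(P(-4)/3) = (2*(-5*(5 + 2*(-5))))*(-1/3) = (2*(-5*(5 - 10)))*(-1*⅓) = (2*(-5*(-5)))*(-⅓) = (2*25)*(-⅓) = 50*(-⅓) = -50/3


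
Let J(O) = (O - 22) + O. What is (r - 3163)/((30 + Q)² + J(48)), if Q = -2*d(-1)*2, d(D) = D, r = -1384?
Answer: -4547/1230 ≈ -3.6967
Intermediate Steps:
Q = 4 (Q = -2*(-1)*2 = 2*2 = 4)
J(O) = -22 + 2*O (J(O) = (-22 + O) + O = -22 + 2*O)
(r - 3163)/((30 + Q)² + J(48)) = (-1384 - 3163)/((30 + 4)² + (-22 + 2*48)) = -4547/(34² + (-22 + 96)) = -4547/(1156 + 74) = -4547/1230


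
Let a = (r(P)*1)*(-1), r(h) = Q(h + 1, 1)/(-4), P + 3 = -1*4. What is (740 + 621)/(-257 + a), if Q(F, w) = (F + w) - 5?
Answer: -2722/519 ≈ -5.2447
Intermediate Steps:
Q(F, w) = -5 + F + w
P = -7 (P = -3 - 1*4 = -3 - 4 = -7)
r(h) = 3/4 - h/4 (r(h) = (-5 + (h + 1) + 1)/(-4) = (-5 + (1 + h) + 1)*(-1/4) = (-3 + h)*(-1/4) = 3/4 - h/4)
a = -5/2 (a = ((3/4 - 1/4*(-7))*1)*(-1) = ((3/4 + 7/4)*1)*(-1) = ((5/2)*1)*(-1) = (5/2)*(-1) = -5/2 ≈ -2.5000)
(740 + 621)/(-257 + a) = (740 + 621)/(-257 - 5/2) = 1361/(-519/2) = 1361*(-2/519) = -2722/519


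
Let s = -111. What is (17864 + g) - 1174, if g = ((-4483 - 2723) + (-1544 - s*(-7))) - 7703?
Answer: -540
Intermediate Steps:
g = -17230 (g = ((-4483 - 2723) + (-1544 - (-111)*(-7))) - 7703 = (-7206 + (-1544 - 1*777)) - 7703 = (-7206 + (-1544 - 777)) - 7703 = (-7206 - 2321) - 7703 = -9527 - 7703 = -17230)
(17864 + g) - 1174 = (17864 - 17230) - 1174 = 634 - 1174 = -540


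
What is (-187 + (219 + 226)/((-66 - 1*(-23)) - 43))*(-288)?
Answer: 2379888/43 ≈ 55346.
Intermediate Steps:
(-187 + (219 + 226)/((-66 - 1*(-23)) - 43))*(-288) = (-187 + 445/((-66 + 23) - 43))*(-288) = (-187 + 445/(-43 - 43))*(-288) = (-187 + 445/(-86))*(-288) = (-187 + 445*(-1/86))*(-288) = (-187 - 445/86)*(-288) = -16527/86*(-288) = 2379888/43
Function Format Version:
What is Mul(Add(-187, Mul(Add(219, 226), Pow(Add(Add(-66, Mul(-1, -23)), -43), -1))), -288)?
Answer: Rational(2379888, 43) ≈ 55346.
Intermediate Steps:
Mul(Add(-187, Mul(Add(219, 226), Pow(Add(Add(-66, Mul(-1, -23)), -43), -1))), -288) = Mul(Add(-187, Mul(445, Pow(Add(Add(-66, 23), -43), -1))), -288) = Mul(Add(-187, Mul(445, Pow(Add(-43, -43), -1))), -288) = Mul(Add(-187, Mul(445, Pow(-86, -1))), -288) = Mul(Add(-187, Mul(445, Rational(-1, 86))), -288) = Mul(Add(-187, Rational(-445, 86)), -288) = Mul(Rational(-16527, 86), -288) = Rational(2379888, 43)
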